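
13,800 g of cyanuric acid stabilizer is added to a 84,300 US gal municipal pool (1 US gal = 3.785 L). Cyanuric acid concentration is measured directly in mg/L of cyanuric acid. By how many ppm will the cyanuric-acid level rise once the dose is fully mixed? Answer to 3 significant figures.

Volume: 84,300 US gal × 3.785 L/gal = 319,076 L.
Rise: 13,800 g / 319,076 L × 1000 = 43.25 mg/L.

43.2 ppm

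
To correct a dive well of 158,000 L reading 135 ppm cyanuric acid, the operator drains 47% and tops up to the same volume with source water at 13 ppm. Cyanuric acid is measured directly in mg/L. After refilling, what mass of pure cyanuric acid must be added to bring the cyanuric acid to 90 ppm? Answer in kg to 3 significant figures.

After draining 47% and refilling: 135 × 0.53 + 13 × 0.47 = 77.66 ppm.
Deficit to target: 90 − 77.66 = 12.34 mg/L.
Mass: 12.34 mg/L × 158,000 L = 1950 g cyanuric acid.

1.95 kg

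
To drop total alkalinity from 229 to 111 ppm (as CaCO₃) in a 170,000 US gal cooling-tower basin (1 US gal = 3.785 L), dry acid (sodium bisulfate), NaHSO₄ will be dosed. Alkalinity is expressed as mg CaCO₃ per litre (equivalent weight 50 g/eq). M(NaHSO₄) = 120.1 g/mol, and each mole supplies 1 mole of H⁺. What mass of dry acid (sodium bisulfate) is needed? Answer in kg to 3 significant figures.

Volume: 170,000 US gal × 3.785 L/gal = 643,450 L.
Alkalinity to neutralize: (229 − 111) = 118 mg/L as CaCO₃ × 643,450 L = 75,930 g as CaCO₃.
Equivalents of H⁺ required: 75,930 ÷ 50 g/eq = 1519 eq = 1519 mol NaHSO₄.
Mass of NaHSO₄: 1519 × 120.1 = 182,400 g.

182 kg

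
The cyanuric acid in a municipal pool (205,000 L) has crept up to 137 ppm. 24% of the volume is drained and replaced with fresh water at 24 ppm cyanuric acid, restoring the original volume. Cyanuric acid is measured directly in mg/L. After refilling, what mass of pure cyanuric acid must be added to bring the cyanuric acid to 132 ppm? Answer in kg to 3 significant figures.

After draining 24% and refilling: 137 × 0.76 + 24 × 0.24 = 109.88 ppm.
Deficit to target: 132 − 109.88 = 22.12 mg/L.
Mass: 22.12 mg/L × 205,000 L = 4535 g cyanuric acid.

4.53 kg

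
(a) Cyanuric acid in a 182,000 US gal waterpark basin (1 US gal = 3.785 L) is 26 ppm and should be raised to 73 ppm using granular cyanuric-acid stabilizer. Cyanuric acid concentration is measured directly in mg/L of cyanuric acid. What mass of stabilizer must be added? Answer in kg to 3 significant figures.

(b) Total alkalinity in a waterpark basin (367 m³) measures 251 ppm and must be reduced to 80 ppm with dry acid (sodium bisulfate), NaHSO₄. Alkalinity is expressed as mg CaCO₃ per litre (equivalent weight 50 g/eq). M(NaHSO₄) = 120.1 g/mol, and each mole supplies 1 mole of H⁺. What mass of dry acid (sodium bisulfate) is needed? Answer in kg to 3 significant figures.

(a) Volume: 182,000 US gal × 3.785 L/gal = 688,870 L.
(a) CYA to add: (73 − 26) = 47 mg/L × 688,870 L = 32,380 g cyanuric acid.

(b) Volume: 367 m³ = 367,000 L.
(b) Alkalinity to neutralize: (251 − 80) = 171 mg/L as CaCO₃ × 367,000 L = 62,760 g as CaCO₃.
(b) Equivalents of H⁺ required: 62,760 ÷ 50 g/eq = 1255 eq = 1255 mol NaHSO₄.
(b) Mass of NaHSO₄: 1255 × 120.1 = 150,700 g.

(a) 32.4 kg; (b) 151 kg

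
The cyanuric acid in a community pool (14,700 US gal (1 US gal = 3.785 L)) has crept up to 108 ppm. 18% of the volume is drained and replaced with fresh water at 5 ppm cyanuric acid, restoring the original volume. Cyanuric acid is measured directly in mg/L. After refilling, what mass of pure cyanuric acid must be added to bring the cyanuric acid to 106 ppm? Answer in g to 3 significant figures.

920 g

Volume: 14,700 US gal × 3.785 L/gal = 55,640 L.
After draining 18% and refilling: 108 × 0.82 + 5 × 0.18 = 89.46 ppm.
Deficit to target: 106 − 89.46 = 16.54 mg/L.
Mass: 16.54 mg/L × 55,640 L = 920.3 g cyanuric acid.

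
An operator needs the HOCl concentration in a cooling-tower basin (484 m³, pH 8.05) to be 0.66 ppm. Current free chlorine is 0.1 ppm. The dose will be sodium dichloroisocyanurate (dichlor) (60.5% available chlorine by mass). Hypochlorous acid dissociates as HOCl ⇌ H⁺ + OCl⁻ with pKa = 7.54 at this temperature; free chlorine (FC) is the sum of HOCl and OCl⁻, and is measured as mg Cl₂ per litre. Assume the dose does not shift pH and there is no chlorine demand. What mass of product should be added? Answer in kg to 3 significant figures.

2.16 kg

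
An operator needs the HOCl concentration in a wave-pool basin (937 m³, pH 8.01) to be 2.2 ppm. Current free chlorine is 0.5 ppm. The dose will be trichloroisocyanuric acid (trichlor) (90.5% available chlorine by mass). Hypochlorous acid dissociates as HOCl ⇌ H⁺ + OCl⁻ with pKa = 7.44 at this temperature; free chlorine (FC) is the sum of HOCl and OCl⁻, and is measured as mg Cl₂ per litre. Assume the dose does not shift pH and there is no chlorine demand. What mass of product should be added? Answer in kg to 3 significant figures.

Volume: 937 m³ = 937,000 L.
[OCl⁻]/[HOCl] = 10^(pH − pKa) = 10^(8.01 − 7.44) = 3.715; fraction as HOCl = 1/(1 + 3.715) = 0.2121.
Free chlorine required for 2.2 ppm HOCl: 2.2 / 0.2121 = 10.37 ppm.
FC to add: 10.37 − 0.5 = 9.874 mg/L as Cl₂.
Cl₂ equivalent: 9.874 mg/L × 937,000 L = 9252 g.
Product at 90.5% available Cl: 9252 / 0.905 = 10,220 g.

10.2 kg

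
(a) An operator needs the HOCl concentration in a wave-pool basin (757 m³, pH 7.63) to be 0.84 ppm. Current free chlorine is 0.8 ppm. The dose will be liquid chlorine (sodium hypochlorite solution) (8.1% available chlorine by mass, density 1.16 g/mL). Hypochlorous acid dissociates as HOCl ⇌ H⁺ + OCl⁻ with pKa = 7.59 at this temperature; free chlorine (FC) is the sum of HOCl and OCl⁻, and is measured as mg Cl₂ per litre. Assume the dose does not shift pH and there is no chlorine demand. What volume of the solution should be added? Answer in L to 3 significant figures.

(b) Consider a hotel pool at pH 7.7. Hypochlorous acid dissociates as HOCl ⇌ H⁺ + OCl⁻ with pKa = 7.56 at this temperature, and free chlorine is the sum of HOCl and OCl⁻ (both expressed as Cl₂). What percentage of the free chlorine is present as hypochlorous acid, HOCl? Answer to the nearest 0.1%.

(a) 7.74 L; (b) 42.0%

(a) Volume: 757 m³ = 757,000 L.
(a) [OCl⁻]/[HOCl] = 10^(pH − pKa) = 10^(7.63 − 7.59) = 1.096; fraction as HOCl = 1/(1 + 1.096) = 0.477.
(a) Free chlorine required for 0.84 ppm HOCl: 0.84 / 0.477 = 1.761 ppm.
(a) FC to add: 1.761 − 0.8 = 0.961 mg/L as Cl₂.
(a) Cl₂ equivalent: 0.961 mg/L × 757,000 L = 727.5 g.
(a) Product at 8.1% available Cl: 727.5 / 0.081 = 8982 g.
(a) Volume: 8982 g ÷ 1.16 g/mL = 7743 mL.

(b) [OCl⁻]/[HOCl] = 10^(pH − pKa) = 10^(7.7 − 7.56) = 10^0.14 = 1.38.
(b) Fraction as HOCl = 1 / (1 + 1.38) = 0.4201.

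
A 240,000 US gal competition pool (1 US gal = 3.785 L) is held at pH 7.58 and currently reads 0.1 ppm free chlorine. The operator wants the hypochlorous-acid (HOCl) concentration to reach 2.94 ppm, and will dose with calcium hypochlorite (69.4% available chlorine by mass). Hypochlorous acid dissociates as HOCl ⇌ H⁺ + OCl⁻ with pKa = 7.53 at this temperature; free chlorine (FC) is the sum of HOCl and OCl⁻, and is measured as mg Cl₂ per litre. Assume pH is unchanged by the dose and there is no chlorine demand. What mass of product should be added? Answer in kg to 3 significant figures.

Volume: 240,000 US gal × 3.785 L/gal = 908,400 L.
[OCl⁻]/[HOCl] = 10^(pH − pKa) = 10^(7.58 − 7.53) = 1.122; fraction as HOCl = 1/(1 + 1.122) = 0.4712.
Free chlorine required for 2.94 ppm HOCl: 2.94 / 0.4712 = 6.239 ppm.
FC to add: 6.239 − 0.1 = 6.139 mg/L as Cl₂.
Cl₂ equivalent: 6.139 mg/L × 908,400 L = 5576 g.
Product at 69.4% available Cl: 5576 / 0.694 = 8035 g.

8.04 kg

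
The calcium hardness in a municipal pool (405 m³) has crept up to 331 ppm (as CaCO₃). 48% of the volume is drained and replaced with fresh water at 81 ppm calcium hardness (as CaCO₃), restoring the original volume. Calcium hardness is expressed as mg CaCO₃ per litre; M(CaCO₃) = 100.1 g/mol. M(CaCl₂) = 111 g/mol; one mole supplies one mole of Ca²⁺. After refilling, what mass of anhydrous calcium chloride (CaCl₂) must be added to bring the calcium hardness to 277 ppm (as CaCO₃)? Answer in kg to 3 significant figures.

29.6 kg

Volume: 405 m³ = 405,000 L.
After draining 48% and refilling: 331 × 0.52 + 81 × 0.48 = 211 ppm.
Deficit to target: 277 − 211 = 66 mg/L.
As CaCO₃: 66 mg/L × 405,000 L = 26,730 g; ÷ 100.1 = 267 mol Ca²⁺.
Mass: 267 × 111 = 29,640 g.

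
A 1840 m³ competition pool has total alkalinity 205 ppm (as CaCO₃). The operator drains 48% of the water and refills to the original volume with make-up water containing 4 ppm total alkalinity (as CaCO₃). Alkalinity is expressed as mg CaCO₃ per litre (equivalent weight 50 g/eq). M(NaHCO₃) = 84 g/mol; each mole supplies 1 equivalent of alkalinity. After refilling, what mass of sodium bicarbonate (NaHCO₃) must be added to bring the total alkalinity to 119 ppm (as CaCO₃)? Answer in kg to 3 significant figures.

32.4 kg

Volume: 1840 m³ = 1,840,000 L.
After draining 48% and refilling: 205 × 0.52 + 4 × 0.48 = 108.52 ppm.
Deficit to target: 119 − 108.52 = 10.48 mg/L.
As CaCO₃: 10.48 mg/L × 1,840,000 L = 19,280 g; ÷ 50 g/eq ÷ 1 = 385.7 mol NaHCO₃.
Mass: 385.7 × 84 = 32,400 g.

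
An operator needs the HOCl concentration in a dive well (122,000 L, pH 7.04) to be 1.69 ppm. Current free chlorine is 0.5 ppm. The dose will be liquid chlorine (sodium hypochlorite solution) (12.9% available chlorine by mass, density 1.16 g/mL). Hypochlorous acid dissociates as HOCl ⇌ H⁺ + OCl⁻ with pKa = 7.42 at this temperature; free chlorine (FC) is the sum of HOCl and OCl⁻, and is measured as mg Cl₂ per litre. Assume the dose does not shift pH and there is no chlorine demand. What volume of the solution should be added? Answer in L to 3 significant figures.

1.54 L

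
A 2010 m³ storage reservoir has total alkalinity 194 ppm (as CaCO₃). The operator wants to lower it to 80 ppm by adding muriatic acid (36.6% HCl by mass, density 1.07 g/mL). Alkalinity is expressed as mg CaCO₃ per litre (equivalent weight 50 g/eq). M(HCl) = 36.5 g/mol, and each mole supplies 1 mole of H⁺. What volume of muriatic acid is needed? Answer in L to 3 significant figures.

Volume: 2010 m³ = 2,010,000 L.
Alkalinity to neutralize: (194 − 80) = 114 mg/L as CaCO₃ × 2,010,000 L = 229,100 g as CaCO₃.
Equivalents of H⁺ required: 229,100 ÷ 50 g/eq = 4583 eq = 4583 mol HCl.
Mass of HCl: 4583 × 36.5 = 167,300 g.
Mass of 36.6% solution: 167,300 / 0.366 = 457,000 g.
Volume: 457,000 g ÷ 1.07 g/mL = 427,100 mL.

427 L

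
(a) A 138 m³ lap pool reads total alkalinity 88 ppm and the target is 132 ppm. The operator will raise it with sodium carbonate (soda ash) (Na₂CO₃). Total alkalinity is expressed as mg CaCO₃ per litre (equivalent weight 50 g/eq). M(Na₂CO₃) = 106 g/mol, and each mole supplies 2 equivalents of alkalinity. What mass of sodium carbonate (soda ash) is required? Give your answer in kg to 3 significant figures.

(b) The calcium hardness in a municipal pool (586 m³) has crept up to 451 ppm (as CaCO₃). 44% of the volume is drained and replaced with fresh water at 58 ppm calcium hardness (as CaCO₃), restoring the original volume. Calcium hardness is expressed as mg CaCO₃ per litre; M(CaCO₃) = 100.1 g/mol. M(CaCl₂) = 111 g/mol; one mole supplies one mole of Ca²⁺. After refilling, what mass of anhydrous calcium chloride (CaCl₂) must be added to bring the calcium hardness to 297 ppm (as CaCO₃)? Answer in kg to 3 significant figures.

(a) Volume: 138 m³ = 138,000 L.
(a) Alkalinity to add: (132 − 88) = 44 mg/L as CaCO₃ × 138,000 L = 6072 g as CaCO₃.
(a) Equivalents: 6072 g ÷ 50 g/eq = 121.4 eq.
(a) Each mole of Na₂CO₃ supplies 2 eq, so 121.4 / 2 = 60.72 mol.
(a) Mass: 60.72 mol × 106 g/mol = 6436 g.

(b) Volume: 586 m³ = 586,000 L.
(b) After draining 44% and refilling: 451 × 0.56 + 58 × 0.44 = 278.08 ppm.
(b) Deficit to target: 297 − 278.08 = 18.92 mg/L.
(b) As CaCO₃: 18.92 mg/L × 586,000 L = 11,090 g; ÷ 100.1 = 110.8 mol Ca²⁺.
(b) Mass: 110.8 × 111 = 12,290 g.

(a) 6.44 kg; (b) 12.3 kg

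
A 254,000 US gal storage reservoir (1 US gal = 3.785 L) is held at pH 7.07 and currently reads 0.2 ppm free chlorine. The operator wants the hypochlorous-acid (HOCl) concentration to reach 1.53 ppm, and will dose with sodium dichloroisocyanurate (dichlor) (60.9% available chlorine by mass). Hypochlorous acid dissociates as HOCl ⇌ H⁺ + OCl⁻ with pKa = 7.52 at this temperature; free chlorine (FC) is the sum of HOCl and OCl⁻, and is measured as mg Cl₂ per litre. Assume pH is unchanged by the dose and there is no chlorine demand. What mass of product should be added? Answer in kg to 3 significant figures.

2.96 kg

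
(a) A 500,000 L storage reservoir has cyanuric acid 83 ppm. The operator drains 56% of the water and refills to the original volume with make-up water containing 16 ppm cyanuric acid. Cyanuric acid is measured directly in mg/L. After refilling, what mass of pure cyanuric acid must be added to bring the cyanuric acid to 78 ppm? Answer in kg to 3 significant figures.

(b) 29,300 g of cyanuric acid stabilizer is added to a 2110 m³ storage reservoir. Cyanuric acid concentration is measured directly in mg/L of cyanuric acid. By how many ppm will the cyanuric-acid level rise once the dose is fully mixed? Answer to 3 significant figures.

(a) 16.3 kg; (b) 13.9 ppm

(a) After draining 56% and refilling: 83 × 0.44 + 16 × 0.56 = 45.48 ppm.
(a) Deficit to target: 78 − 45.48 = 32.52 mg/L.
(a) Mass: 32.52 mg/L × 500,000 L = 16,260 g cyanuric acid.

(b) Volume: 2110 m³ = 2,110,000 L.
(b) Rise: 29,300 g / 2,110,000 L × 1000 = 13.89 mg/L.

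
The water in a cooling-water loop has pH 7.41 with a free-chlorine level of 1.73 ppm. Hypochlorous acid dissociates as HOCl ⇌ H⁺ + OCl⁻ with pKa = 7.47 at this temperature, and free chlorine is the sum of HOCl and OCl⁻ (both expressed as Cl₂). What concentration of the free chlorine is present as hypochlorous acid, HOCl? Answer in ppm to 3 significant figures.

[OCl⁻]/[HOCl] = 10^(pH − pKa) = 10^(7.41 − 7.47) = 10^-0.06 = 0.871.
Fraction as HOCl = 1 / (1 + 0.871) = 0.5345.
HOCl = 0.5345 × 1.73 ppm = 0.9247 ppm.

0.925 ppm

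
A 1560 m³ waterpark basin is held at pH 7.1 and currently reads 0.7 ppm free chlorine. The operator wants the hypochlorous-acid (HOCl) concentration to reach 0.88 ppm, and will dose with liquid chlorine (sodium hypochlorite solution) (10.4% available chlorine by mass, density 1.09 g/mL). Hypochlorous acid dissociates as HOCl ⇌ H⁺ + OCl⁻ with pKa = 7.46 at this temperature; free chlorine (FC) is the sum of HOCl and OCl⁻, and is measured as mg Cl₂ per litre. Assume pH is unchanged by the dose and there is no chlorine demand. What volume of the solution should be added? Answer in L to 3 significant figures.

Volume: 1560 m³ = 1,560,000 L.
[OCl⁻]/[HOCl] = 10^(pH − pKa) = 10^(7.1 − 7.46) = 0.4365; fraction as HOCl = 1/(1 + 0.4365) = 0.6961.
Free chlorine required for 0.88 ppm HOCl: 0.88 / 0.6961 = 1.264 ppm.
FC to add: 1.264 − 0.7 = 0.5641 mg/L as Cl₂.
Cl₂ equivalent: 0.5641 mg/L × 1,560,000 L = 880 g.
Product at 10.4% available Cl: 880 / 0.104 = 8462 g.
Volume: 8462 g ÷ 1.09 g/mL = 7763 mL.

7.76 L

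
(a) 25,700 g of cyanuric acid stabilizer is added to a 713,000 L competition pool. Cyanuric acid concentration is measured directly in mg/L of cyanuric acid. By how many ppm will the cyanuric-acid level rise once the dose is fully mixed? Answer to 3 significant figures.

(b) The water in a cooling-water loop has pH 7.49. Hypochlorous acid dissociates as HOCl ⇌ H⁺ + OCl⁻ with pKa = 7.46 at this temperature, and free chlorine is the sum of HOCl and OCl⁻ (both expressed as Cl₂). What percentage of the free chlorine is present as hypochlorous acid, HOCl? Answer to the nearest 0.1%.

(a) 36.0 ppm; (b) 48.3%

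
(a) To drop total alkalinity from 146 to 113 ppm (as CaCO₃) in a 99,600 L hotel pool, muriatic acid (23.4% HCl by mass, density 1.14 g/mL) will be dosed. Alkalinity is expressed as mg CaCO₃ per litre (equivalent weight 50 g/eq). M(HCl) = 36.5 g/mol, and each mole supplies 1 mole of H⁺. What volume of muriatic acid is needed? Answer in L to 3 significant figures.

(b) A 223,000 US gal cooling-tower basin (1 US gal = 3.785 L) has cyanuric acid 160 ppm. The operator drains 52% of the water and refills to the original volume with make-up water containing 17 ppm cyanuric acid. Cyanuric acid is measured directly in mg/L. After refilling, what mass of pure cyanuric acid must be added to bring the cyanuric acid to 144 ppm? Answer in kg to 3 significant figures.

(a) 8.99 L; (b) 49.3 kg

(a) Alkalinity to neutralize: (146 − 113) = 33 mg/L as CaCO₃ × 99,600 L = 3287 g as CaCO₃.
(a) Equivalents of H⁺ required: 3287 ÷ 50 g/eq = 65.74 eq = 65.74 mol HCl.
(a) Mass of HCl: 65.74 × 36.5 = 2399 g.
(a) Mass of 23.4% solution: 2399 / 0.234 = 10,250 g.
(a) Volume: 10,250 g ÷ 1.14 g/mL = 8994 mL.

(b) Volume: 223,000 US gal × 3.785 L/gal = 844,055 L.
(b) After draining 52% and refilling: 160 × 0.48 + 17 × 0.52 = 85.64 ppm.
(b) Deficit to target: 144 − 85.64 = 58.36 mg/L.
(b) Mass: 58.36 mg/L × 844,055 L = 49,260 g cyanuric acid.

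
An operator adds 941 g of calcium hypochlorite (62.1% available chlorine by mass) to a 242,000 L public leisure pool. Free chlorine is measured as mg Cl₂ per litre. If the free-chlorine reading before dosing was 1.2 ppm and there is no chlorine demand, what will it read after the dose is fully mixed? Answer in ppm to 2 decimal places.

3.61 ppm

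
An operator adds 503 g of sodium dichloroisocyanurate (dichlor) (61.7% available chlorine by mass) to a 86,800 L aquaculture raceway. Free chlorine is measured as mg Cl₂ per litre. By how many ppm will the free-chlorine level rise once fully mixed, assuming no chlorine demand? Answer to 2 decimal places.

3.58 ppm

Available chlorine delivered: 503 g × 0.617 = 310.4 g as Cl₂.
Concentration rise: 310.4 g / 86,800 L = 3.575 mg/L = 3.58 ppm.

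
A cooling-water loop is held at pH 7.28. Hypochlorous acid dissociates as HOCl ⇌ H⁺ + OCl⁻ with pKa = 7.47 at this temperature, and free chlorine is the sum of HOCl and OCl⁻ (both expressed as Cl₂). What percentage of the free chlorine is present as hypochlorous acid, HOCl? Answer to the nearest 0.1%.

[OCl⁻]/[HOCl] = 10^(pH − pKa) = 10^(7.28 − 7.47) = 10^-0.19 = 0.6457.
Fraction as HOCl = 1 / (1 + 0.6457) = 0.6077.

60.8%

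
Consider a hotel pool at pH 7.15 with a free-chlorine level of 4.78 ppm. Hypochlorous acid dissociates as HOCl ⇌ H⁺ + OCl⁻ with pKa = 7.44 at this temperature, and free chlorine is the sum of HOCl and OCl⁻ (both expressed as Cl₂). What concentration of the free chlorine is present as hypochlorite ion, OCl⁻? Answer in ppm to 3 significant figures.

1.62 ppm

[OCl⁻]/[HOCl] = 10^(pH − pKa) = 10^(7.15 − 7.44) = 10^-0.29 = 0.5129.
Fraction as HOCl = 1 / (1 + 0.5129) = 0.661.
OCl⁻ = (1 − 0.661) × 4.78 ppm = 1.62 ppm.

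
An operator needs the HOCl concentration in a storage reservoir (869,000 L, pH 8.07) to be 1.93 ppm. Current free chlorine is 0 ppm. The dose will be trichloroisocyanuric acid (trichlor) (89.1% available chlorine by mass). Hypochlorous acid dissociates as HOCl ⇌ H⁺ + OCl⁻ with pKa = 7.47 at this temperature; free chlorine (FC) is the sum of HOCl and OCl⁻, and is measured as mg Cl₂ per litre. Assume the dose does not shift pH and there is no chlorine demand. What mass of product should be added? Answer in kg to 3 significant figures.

[OCl⁻]/[HOCl] = 10^(pH − pKa) = 10^(8.07 − 7.47) = 3.981; fraction as HOCl = 1/(1 + 3.981) = 0.2008.
Free chlorine required for 1.93 ppm HOCl: 1.93 / 0.2008 = 9.613 ppm.
FC to add: 9.613 − 0 = 9.613 mg/L as Cl₂.
Cl₂ equivalent: 9.613 mg/L × 869,000 L = 8354 g.
Product at 89.1% available Cl: 8354 / 0.891 = 9376 g.

9.38 kg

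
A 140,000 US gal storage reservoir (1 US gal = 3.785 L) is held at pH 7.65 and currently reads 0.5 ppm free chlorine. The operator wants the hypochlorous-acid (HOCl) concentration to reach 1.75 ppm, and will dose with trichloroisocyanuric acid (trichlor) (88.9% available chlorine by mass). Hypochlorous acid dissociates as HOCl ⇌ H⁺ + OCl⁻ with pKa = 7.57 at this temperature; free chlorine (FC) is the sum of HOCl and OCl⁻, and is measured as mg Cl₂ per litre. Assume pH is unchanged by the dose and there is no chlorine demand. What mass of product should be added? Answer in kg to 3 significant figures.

2.00 kg

Volume: 140,000 US gal × 3.785 L/gal = 529,900 L.
[OCl⁻]/[HOCl] = 10^(pH − pKa) = 10^(7.65 − 7.57) = 1.202; fraction as HOCl = 1/(1 + 1.202) = 0.4541.
Free chlorine required for 1.75 ppm HOCl: 1.75 / 0.4541 = 3.854 ppm.
FC to add: 3.854 − 0.5 = 3.354 mg/L as Cl₂.
Cl₂ equivalent: 3.354 mg/L × 529,900 L = 1777 g.
Product at 88.9% available Cl: 1777 / 0.889 = 1999 g.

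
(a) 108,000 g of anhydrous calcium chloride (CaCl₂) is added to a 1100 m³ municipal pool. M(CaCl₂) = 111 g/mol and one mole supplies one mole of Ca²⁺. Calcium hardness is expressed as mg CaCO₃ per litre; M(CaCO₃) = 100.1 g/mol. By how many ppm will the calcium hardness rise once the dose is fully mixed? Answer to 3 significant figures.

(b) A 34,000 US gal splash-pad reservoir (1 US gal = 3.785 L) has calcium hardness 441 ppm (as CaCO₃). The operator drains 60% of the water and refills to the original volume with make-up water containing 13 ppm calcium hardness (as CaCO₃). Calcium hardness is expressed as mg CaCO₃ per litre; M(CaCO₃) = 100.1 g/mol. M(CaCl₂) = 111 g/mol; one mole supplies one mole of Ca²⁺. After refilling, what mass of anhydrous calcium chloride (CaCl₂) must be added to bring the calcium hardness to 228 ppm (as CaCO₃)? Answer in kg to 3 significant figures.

(a) Volume: 1100 m³ = 1,100,000 L.
(a) Moles of Ca²⁺: 108,000 g ÷ 111 g/mol = 973 mol.
(a) As CaCO₃: 973 mol × 100.1 g/mol = 97,390 g.
(a) Rise: 97,390 g / 1,100,000 L × 1000 = 88.54 mg/L.

(b) Volume: 34,000 US gal × 3.785 L/gal = 128,690 L.
(b) After draining 60% and refilling: 441 × 0.40 + 13 × 0.60 = 184.2 ppm.
(b) Deficit to target: 228 − 184.2 = 43.8 mg/L.
(b) As CaCO₃: 43.8 mg/L × 128,690 L = 5637 g; ÷ 100.1 = 56.31 mol Ca²⁺.
(b) Mass: 56.31 × 111 = 6250 g.

(a) 88.5 ppm; (b) 6.25 kg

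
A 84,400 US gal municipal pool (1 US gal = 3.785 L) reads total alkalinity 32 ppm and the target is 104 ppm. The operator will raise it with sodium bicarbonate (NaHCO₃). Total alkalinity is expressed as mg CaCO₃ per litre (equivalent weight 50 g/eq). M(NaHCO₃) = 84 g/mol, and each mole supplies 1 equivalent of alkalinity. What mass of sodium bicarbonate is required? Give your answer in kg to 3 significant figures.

Volume: 84,400 US gal × 3.785 L/gal = 319,454 L.
Alkalinity to add: (104 − 32) = 72 mg/L as CaCO₃ × 319,454 L = 23,000 g as CaCO₃.
Equivalents: 23,000 g ÷ 50 g/eq = 460 eq.
NaHCO₃ supplies 1 eq per mole → 460 mol.
Mass: 460 mol × 84 g/mol = 38,640 g.

38.6 kg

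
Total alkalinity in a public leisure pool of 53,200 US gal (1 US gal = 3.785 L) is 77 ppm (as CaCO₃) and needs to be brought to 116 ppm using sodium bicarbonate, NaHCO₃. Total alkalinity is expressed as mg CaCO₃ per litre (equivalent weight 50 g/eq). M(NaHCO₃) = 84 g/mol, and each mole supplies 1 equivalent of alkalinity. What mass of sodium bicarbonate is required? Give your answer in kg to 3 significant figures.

13.2 kg

Volume: 53,200 US gal × 3.785 L/gal = 201,362 L.
Alkalinity to add: (116 − 77) = 39 mg/L as CaCO₃ × 201,362 L = 7853 g as CaCO₃.
Equivalents: 7853 g ÷ 50 g/eq = 157.1 eq.
NaHCO₃ supplies 1 eq per mole → 157.1 mol.
Mass: 157.1 mol × 84 g/mol = 13,190 g.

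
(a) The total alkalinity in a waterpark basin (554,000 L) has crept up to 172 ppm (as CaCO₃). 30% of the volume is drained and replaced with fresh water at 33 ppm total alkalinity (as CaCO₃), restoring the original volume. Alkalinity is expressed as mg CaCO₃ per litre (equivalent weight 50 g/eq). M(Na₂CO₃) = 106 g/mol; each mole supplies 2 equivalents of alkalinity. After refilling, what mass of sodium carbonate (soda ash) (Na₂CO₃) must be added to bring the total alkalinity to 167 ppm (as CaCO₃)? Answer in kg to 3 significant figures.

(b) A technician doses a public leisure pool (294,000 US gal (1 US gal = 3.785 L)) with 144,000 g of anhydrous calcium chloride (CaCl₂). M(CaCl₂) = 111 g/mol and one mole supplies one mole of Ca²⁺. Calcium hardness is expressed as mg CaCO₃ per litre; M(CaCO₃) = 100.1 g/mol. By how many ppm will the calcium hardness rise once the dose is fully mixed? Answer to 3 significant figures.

(a) 21.6 kg; (b) 117 ppm

(a) After draining 30% and refilling: 172 × 0.70 + 33 × 0.30 = 130.3 ppm.
(a) Deficit to target: 167 − 130.3 = 36.7 mg/L.
(a) As CaCO₃: 36.7 mg/L × 554,000 L = 20,330 g; ÷ 50 g/eq ÷ 2 = 203.3 mol Na₂CO₃.
(a) Mass: 203.3 × 106 = 21,550 g.

(b) Volume: 294,000 US gal × 3.785 L/gal = 1,112,790 L.
(b) Moles of Ca²⁺: 144,000 g ÷ 111 g/mol = 1297 mol.
(b) As CaCO₃: 1297 mol × 100.1 g/mol = 129,900 g.
(b) Rise: 129,900 g / 1,112,790 L × 1000 = 116.7 mg/L.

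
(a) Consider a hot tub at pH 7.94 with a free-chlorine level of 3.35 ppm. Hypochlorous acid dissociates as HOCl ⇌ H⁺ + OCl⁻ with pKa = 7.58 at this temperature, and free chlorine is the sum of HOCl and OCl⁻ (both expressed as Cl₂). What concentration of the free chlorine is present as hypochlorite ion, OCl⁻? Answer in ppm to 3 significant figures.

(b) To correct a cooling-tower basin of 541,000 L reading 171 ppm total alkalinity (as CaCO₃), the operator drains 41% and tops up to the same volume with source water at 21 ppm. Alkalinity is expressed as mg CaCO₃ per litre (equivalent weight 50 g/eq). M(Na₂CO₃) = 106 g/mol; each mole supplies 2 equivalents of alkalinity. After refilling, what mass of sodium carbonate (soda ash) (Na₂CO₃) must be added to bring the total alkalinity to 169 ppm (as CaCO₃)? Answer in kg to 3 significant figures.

(a) [OCl⁻]/[HOCl] = 10^(pH − pKa) = 10^(7.94 − 7.58) = 10^0.36 = 2.291.
(a) Fraction as HOCl = 1 / (1 + 2.291) = 0.3039.
(a) OCl⁻ = (1 − 0.3039) × 3.35 ppm = 2.332 ppm.

(b) After draining 41% and refilling: 171 × 0.59 + 21 × 0.41 = 109.5 ppm.
(b) Deficit to target: 169 − 109.5 = 59.5 mg/L.
(b) As CaCO₃: 59.5 mg/L × 541,000 L = 32,190 g; ÷ 50 g/eq ÷ 2 = 321.9 mol Na₂CO₃.
(b) Mass: 321.9 × 106 = 34,120 g.

(a) 2.33 ppm; (b) 34.1 kg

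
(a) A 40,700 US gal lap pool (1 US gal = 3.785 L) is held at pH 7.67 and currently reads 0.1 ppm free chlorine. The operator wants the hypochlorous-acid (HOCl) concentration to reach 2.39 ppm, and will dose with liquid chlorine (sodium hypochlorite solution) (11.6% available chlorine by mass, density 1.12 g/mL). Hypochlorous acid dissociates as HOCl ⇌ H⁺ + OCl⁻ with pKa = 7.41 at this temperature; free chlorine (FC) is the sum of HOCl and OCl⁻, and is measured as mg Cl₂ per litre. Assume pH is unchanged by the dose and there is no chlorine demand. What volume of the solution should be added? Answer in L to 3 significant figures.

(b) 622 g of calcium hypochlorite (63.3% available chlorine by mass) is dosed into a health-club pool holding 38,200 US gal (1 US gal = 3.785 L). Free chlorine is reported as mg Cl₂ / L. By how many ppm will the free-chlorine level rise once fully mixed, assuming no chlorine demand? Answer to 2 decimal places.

(a) Volume: 40,700 US gal × 3.785 L/gal = 154,050 L.
(a) [OCl⁻]/[HOCl] = 10^(pH − pKa) = 10^(7.67 − 7.41) = 1.82; fraction as HOCl = 1/(1 + 1.82) = 0.3546.
(a) Free chlorine required for 2.39 ppm HOCl: 2.39 / 0.3546 = 6.739 ppm.
(a) FC to add: 6.739 − 0.1 = 6.639 mg/L as Cl₂.
(a) Cl₂ equivalent: 6.639 mg/L × 154,050 L = 1023 g.
(a) Product at 11.6% available Cl: 1023 / 0.116 = 8817 g.
(a) Volume: 8817 g ÷ 1.12 g/mL = 7872 mL.

(b) Volume: 38,200 US gal × 3.785 L/gal = 144,587 L.
(b) Available chlorine delivered: 622 g × 0.633 = 393.7 g as Cl₂.
(b) Concentration rise: 393.7 g / 144,587 L = 2.723 mg/L = 2.72 ppm.

(a) 7.87 L; (b) 2.72 ppm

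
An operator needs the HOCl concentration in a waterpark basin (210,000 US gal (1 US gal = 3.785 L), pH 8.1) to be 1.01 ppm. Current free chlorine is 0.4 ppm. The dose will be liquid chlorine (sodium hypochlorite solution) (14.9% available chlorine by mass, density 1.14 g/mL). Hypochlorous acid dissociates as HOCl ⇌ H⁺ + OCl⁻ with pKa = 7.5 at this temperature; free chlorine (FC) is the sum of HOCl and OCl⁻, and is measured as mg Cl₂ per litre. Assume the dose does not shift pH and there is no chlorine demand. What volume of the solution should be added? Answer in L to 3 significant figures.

Volume: 210,000 US gal × 3.785 L/gal = 794,850 L.
[OCl⁻]/[HOCl] = 10^(pH − pKa) = 10^(8.1 − 7.5) = 3.981; fraction as HOCl = 1/(1 + 3.981) = 0.2008.
Free chlorine required for 1.01 ppm HOCl: 1.01 / 0.2008 = 5.031 ppm.
FC to add: 5.031 − 0.4 = 4.631 mg/L as Cl₂.
Cl₂ equivalent: 4.631 mg/L × 794,850 L = 3681 g.
Product at 14.9% available Cl: 3681 / 0.149 = 24,700 g.
Volume: 24,700 g ÷ 1.14 g/mL = 21,670 mL.

21.7 L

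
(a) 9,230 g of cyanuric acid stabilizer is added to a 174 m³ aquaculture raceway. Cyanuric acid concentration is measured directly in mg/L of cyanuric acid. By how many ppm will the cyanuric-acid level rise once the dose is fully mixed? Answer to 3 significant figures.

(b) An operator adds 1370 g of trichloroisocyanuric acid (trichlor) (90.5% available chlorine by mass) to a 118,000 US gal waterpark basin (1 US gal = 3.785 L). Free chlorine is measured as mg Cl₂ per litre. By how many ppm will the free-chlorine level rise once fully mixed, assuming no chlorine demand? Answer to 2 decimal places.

(a) Volume: 174 m³ = 174,000 L.
(a) Rise: 9,230 g / 174,000 L × 1000 = 53.05 mg/L.

(b) Volume: 118,000 US gal × 3.785 L/gal = 446,630 L.
(b) Available chlorine delivered: 1370 g × 0.905 = 1240 g as Cl₂.
(b) Concentration rise: 1240 g / 446,630 L = 2.776 mg/L = 2.78 ppm.

(a) 53.0 ppm; (b) 2.78 ppm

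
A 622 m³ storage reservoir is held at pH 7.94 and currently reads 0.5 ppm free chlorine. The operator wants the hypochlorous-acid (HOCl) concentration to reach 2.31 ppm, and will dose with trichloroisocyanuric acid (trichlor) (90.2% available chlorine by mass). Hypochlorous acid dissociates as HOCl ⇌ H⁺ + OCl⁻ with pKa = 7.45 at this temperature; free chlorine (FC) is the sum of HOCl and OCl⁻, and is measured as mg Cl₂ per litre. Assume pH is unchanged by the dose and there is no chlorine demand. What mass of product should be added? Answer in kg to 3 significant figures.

6.17 kg

Volume: 622 m³ = 622,000 L.
[OCl⁻]/[HOCl] = 10^(pH − pKa) = 10^(7.94 − 7.45) = 3.09; fraction as HOCl = 1/(1 + 3.09) = 0.2445.
Free chlorine required for 2.31 ppm HOCl: 2.31 / 0.2445 = 9.449 ppm.
FC to add: 9.449 − 0.5 = 8.949 mg/L as Cl₂.
Cl₂ equivalent: 8.949 mg/L × 622,000 L = 5566 g.
Product at 90.2% available Cl: 5566 / 0.902 = 6171 g.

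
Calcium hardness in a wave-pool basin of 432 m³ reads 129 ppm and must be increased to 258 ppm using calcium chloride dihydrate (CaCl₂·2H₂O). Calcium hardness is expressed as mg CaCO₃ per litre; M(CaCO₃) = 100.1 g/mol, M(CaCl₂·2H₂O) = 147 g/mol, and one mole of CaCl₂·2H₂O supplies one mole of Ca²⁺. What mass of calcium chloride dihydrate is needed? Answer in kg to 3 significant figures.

81.8 kg

Volume: 432 m³ = 432,000 L.
Hardness to add: (258 − 129) = 129 mg/L as CaCO₃ × 432,000 L = 55,730 g as CaCO₃.
Moles of Ca²⁺ (1 mol Ca²⁺ ≡ 1 mol CaCO₃): 55,730 / 100.1 g/mol = 556.7 mol.
Mass of CaCl₂·2H₂O: 556.7 × 147 = 81,840 g.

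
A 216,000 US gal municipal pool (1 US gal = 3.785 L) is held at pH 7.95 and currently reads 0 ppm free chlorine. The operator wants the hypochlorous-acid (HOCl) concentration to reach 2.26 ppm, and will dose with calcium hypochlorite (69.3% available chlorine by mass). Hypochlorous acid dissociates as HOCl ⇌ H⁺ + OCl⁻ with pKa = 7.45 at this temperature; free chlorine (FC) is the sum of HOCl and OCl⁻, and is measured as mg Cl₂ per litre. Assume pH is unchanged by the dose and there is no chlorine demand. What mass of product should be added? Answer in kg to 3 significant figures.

Volume: 216,000 US gal × 3.785 L/gal = 817,560 L.
[OCl⁻]/[HOCl] = 10^(pH − pKa) = 10^(7.95 − 7.45) = 3.162; fraction as HOCl = 1/(1 + 3.162) = 0.2403.
Free chlorine required for 2.26 ppm HOCl: 2.26 / 0.2403 = 9.407 ppm.
FC to add: 9.407 − 0 = 9.407 mg/L as Cl₂.
Cl₂ equivalent: 9.407 mg/L × 817,560 L = 7691 g.
Product at 69.3% available Cl: 7691 / 0.693 = 11,100 g.

11.1 kg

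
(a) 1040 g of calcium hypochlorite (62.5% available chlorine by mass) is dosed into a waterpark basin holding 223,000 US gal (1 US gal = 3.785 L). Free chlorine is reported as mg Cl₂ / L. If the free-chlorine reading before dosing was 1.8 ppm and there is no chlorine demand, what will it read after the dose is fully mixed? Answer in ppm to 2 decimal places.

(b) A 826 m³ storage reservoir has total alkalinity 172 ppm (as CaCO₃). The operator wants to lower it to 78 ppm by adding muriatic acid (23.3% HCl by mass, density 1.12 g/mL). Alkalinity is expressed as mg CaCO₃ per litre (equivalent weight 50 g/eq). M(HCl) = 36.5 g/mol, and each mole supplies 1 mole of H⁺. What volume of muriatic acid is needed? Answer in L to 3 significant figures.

(a) 2.57 ppm; (b) 217 L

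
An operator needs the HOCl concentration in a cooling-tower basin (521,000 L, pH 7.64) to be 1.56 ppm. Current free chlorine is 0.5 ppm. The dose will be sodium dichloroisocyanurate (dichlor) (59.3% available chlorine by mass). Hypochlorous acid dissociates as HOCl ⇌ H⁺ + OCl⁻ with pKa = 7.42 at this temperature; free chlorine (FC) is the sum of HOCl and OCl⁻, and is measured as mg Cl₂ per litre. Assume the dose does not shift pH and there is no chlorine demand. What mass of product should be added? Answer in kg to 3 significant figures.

[OCl⁻]/[HOCl] = 10^(pH − pKa) = 10^(7.64 − 7.42) = 1.66; fraction as HOCl = 1/(1 + 1.66) = 0.376.
Free chlorine required for 1.56 ppm HOCl: 1.56 / 0.376 = 4.149 ppm.
FC to add: 4.149 − 0.5 = 3.649 mg/L as Cl₂.
Cl₂ equivalent: 3.649 mg/L × 521,000 L = 1901 g.
Product at 59.3% available Cl: 1901 / 0.593 = 3206 g.

3.21 kg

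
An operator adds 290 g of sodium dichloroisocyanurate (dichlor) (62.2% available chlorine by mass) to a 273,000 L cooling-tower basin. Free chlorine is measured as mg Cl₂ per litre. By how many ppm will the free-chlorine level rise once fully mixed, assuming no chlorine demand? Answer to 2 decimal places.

Available chlorine delivered: 290 g × 0.622 = 180.4 g as Cl₂.
Concentration rise: 180.4 g / 273,000 L = 0.6607 mg/L = 0.66 ppm.

0.66 ppm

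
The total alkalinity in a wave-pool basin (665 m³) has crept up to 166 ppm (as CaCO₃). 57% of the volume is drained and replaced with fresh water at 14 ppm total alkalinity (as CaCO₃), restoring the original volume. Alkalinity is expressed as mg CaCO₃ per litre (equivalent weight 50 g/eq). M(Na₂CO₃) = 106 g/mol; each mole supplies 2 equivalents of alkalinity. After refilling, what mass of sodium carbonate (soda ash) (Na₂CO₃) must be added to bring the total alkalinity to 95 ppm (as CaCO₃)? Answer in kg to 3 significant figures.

Volume: 665 m³ = 665,000 L.
After draining 57% and refilling: 166 × 0.43 + 14 × 0.57 = 79.36 ppm.
Deficit to target: 95 − 79.36 = 15.64 mg/L.
As CaCO₃: 15.64 mg/L × 665,000 L = 10,400 g; ÷ 50 g/eq ÷ 2 = 104 mol Na₂CO₃.
Mass: 104 × 106 = 11,020 g.

11.0 kg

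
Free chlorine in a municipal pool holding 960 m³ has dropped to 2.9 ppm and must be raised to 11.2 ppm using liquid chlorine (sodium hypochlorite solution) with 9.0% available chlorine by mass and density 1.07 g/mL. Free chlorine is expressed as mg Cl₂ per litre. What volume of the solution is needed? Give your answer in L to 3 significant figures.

82.7 L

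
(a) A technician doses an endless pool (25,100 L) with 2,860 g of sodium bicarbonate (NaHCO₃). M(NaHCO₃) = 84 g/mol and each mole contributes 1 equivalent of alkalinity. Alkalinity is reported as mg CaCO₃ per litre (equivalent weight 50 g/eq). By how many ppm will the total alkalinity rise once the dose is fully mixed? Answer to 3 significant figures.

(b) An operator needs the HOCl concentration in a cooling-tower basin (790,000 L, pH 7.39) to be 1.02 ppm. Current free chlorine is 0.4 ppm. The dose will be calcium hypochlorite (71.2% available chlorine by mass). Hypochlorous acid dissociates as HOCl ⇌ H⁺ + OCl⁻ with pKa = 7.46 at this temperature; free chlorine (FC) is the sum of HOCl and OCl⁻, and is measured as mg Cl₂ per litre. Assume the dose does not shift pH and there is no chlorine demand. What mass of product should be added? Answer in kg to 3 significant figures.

(a) 67.8 ppm; (b) 1.65 kg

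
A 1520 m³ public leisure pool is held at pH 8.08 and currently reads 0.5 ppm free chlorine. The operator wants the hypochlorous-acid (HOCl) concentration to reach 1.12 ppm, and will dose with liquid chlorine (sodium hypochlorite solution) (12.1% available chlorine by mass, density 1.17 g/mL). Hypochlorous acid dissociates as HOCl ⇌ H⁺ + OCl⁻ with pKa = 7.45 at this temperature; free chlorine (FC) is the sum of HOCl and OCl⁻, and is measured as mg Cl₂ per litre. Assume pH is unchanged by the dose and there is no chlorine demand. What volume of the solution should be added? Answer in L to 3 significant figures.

Volume: 1520 m³ = 1,520,000 L.
[OCl⁻]/[HOCl] = 10^(pH − pKa) = 10^(8.08 − 7.45) = 4.266; fraction as HOCl = 1/(1 + 4.266) = 0.1899.
Free chlorine required for 1.12 ppm HOCl: 1.12 / 0.1899 = 5.898 ppm.
FC to add: 5.898 − 0.5 = 5.398 mg/L as Cl₂.
Cl₂ equivalent: 5.398 mg/L × 1,520,000 L = 8204 g.
Product at 12.1% available Cl: 8204 / 0.121 = 67,810 g.
Volume: 67,810 g ÷ 1.17 g/mL = 57,950 mL.

58.0 L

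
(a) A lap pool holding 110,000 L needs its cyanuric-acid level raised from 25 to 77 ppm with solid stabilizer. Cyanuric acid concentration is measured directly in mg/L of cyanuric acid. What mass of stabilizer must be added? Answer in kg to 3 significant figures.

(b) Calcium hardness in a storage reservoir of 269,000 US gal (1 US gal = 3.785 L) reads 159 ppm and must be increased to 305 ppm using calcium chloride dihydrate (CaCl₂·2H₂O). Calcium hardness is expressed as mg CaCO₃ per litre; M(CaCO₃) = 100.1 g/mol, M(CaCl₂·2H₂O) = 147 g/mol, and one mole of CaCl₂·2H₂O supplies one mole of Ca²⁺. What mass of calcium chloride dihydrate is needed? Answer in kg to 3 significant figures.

(a) CYA to add: (77 − 25) = 52 mg/L × 110,000 L = 5720 g cyanuric acid.

(b) Volume: 269,000 US gal × 3.785 L/gal = 1,018,165 L.
(b) Hardness to add: (305 − 159) = 146 mg/L as CaCO₃ × 1,018,165 L = 148,700 g as CaCO₃.
(b) Moles of Ca²⁺ (1 mol Ca²⁺ ≡ 1 mol CaCO₃): 148,700 / 100.1 g/mol = 1485 mol.
(b) Mass of CaCl₂·2H₂O: 1485 × 147 = 218,300 g.

(a) 5.72 kg; (b) 218 kg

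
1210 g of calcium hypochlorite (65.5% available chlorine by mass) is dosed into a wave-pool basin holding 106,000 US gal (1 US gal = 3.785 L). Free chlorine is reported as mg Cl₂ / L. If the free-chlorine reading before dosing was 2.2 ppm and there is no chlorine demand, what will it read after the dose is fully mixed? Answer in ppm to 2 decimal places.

4.18 ppm

Volume: 106,000 US gal × 3.785 L/gal = 401,210 L.
Available chlorine delivered: 1210 g × 0.655 = 792.6 g as Cl₂.
Concentration rise: 792.6 g / 401,210 L = 1.975 mg/L = 1.98 ppm.
Final FC: 2.2 + 1.98 = 4.18 ppm.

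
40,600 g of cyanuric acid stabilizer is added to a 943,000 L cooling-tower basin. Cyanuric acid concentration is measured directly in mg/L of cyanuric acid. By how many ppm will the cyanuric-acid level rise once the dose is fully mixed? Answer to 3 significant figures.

Rise: 40,600 g / 943,000 L × 1000 = 43.05 mg/L.

43.1 ppm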